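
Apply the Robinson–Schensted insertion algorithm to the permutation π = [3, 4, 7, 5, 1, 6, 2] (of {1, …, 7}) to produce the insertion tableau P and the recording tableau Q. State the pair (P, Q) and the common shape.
P = [1, 2, 5, 6] / [3, 4] / [7];  Q = [1, 2, 3, 6] / [4, 7] / [5];  common shape = (4, 2, 1)

Row-insert the values π_1, π_2, … into P one at a time, bumping the leftmost entry strictly greater than the inserted value down to the next row. The recording tableau Q records, in position (i, j), the step at which that cell was added to P.
  Insert 3 (step 1): P = [3];  Q = [1]
  Insert 4 (step 2): P = [3, 4];  Q = [1, 2]
  Insert 7 (step 3): P = [3, 4, 7];  Q = [1, 2, 3]
  Insert 5 (step 4): P = [3, 4, 5] / [7];  Q = [1, 2, 3] / [4]
  Insert 1 (step 5): P = [1, 4, 5] / [3] / [7];  Q = [1, 2, 3] / [4] / [5]
  Insert 6 (step 6): P = [1, 4, 5, 6] / [3] / [7];  Q = [1, 2, 3, 6] / [4] / [5]
  Insert 2 (step 7): P = [1, 2, 5, 6] / [3, 4] / [7];  Q = [1, 2, 3, 6] / [4, 7] / [5]
Final shape: (4, 2, 1).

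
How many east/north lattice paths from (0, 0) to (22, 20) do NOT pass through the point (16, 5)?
Number of paths = 512687389284

Total paths from (0, 0) to (22, 20): C(42, 22) = 513791607420. Paths through (16, 5): (paths (0, 0) → (16, 5)) × (paths (16, 5) → (22, 20)) = C(21, 16) · C(21, 6) = 20349 · 54264 = 1104218136. Avoidance count = 513791607420 − 1104218136 = 512687389284.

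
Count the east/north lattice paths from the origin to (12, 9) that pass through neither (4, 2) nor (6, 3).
Number of paths = 161369

Inclusion–exclusion. Total paths: C(21, 12) = 293930. Through P₁: C(6, 4)·C(15, 8) = 96525. Through P₂: C(9, 6)·C(12, 6) = 77616. Since P₁ is strictly southwest of P₂, a monotone path through both must visit P₁ then P₂; paths through both = C(6, 4)·C(3, 2)·C(12, 6) = 41580. Avoid both = 293930 − 96525 − 77616 + 41580 = 161369.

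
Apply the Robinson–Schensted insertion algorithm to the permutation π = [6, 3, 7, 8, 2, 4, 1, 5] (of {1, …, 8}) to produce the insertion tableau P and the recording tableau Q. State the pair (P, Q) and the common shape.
P = [1, 4, 5] / [2, 7, 8] / [3] / [6];  Q = [1, 3, 4] / [2, 6, 8] / [5] / [7];  common shape = (3, 3, 1, 1)

Row-insert the values π_1, π_2, … into P one at a time, bumping the leftmost entry strictly greater than the inserted value down to the next row. The recording tableau Q records, in position (i, j), the step at which that cell was added to P.
  Insert 6 (step 1): P = [6];  Q = [1]
  Insert 3 (step 2): P = [3] / [6];  Q = [1] / [2]
  Insert 7 (step 3): P = [3, 7] / [6];  Q = [1, 3] / [2]
  Insert 8 (step 4): P = [3, 7, 8] / [6];  Q = [1, 3, 4] / [2]
  Insert 2 (step 5): P = [2, 7, 8] / [3] / [6];  Q = [1, 3, 4] / [2] / [5]
  Insert 4 (step 6): P = [2, 4, 8] / [3, 7] / [6];  Q = [1, 3, 4] / [2, 6] / [5]
  Insert 1 (step 7): P = [1, 4, 8] / [2, 7] / [3] / [6];  Q = [1, 3, 4] / [2, 6] / [5] / [7]
  Insert 5 (step 8): P = [1, 4, 5] / [2, 7, 8] / [3] / [6];  Q = [1, 3, 4] / [2, 6, 8] / [5] / [7]
Final shape: (3, 3, 1, 1).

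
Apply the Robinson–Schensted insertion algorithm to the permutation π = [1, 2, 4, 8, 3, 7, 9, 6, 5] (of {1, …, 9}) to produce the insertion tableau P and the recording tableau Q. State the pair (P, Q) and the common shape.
P = [1, 2, 3, 5, 9] / [4, 6] / [7] / [8];  Q = [1, 2, 3, 4, 7] / [5, 6] / [8] / [9];  common shape = (5, 2, 1, 1)

Row-insert the values π_1, π_2, … into P one at a time, bumping the leftmost entry strictly greater than the inserted value down to the next row. The recording tableau Q records, in position (i, j), the step at which that cell was added to P.
  Insert 1 (step 1): P = [1];  Q = [1]
  Insert 2 (step 2): P = [1, 2];  Q = [1, 2]
  Insert 4 (step 3): P = [1, 2, 4];  Q = [1, 2, 3]
  Insert 8 (step 4): P = [1, 2, 4, 8];  Q = [1, 2, 3, 4]
  Insert 3 (step 5): P = [1, 2, 3, 8] / [4];  Q = [1, 2, 3, 4] / [5]
  Insert 7 (step 6): P = [1, 2, 3, 7] / [4, 8];  Q = [1, 2, 3, 4] / [5, 6]
  Insert 9 (step 7): P = [1, 2, 3, 7, 9] / [4, 8];  Q = [1, 2, 3, 4, 7] / [5, 6]
  Insert 6 (step 8): P = [1, 2, 3, 6, 9] / [4, 7] / [8];  Q = [1, 2, 3, 4, 7] / [5, 6] / [8]
  Insert 5 (step 9): P = [1, 2, 3, 5, 9] / [4, 6] / [7] / [8];  Q = [1, 2, 3, 4, 7] / [5, 6] / [8] / [9]
Final shape: (5, 2, 1, 1).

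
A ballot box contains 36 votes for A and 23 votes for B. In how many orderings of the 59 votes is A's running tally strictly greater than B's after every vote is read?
Strict-lead orderings = 3177498557750790

Total orderings of the 59 votes with 36 for A: C(59, 36) = 14420954992868970. By the Bertrand ballot formula (Cycle Lemma / reflection principle), the number of orderings in which A is strictly ahead of B throughout is (p − q)/(p + q) · C(p + q, p) = (36 − 23)/(36 + 23) · 14420954992868970 = 3177498557750790.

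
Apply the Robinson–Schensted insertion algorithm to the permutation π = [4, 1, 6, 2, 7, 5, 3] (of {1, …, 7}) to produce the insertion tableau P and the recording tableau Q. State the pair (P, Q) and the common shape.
P = [1, 2, 3] / [4, 5, 7] / [6];  Q = [1, 3, 5] / [2, 4, 6] / [7];  common shape = (3, 3, 1)

Row-insert the values π_1, π_2, … into P one at a time, bumping the leftmost entry strictly greater than the inserted value down to the next row. The recording tableau Q records, in position (i, j), the step at which that cell was added to P.
  Insert 4 (step 1): P = [4];  Q = [1]
  Insert 1 (step 2): P = [1] / [4];  Q = [1] / [2]
  Insert 6 (step 3): P = [1, 6] / [4];  Q = [1, 3] / [2]
  Insert 2 (step 4): P = [1, 2] / [4, 6];  Q = [1, 3] / [2, 4]
  Insert 7 (step 5): P = [1, 2, 7] / [4, 6];  Q = [1, 3, 5] / [2, 4]
  Insert 5 (step 6): P = [1, 2, 5] / [4, 6, 7];  Q = [1, 3, 5] / [2, 4, 6]
  Insert 3 (step 7): P = [1, 2, 3] / [4, 5, 7] / [6];  Q = [1, 3, 5] / [2, 4, 6] / [7]
Final shape: (3, 3, 1).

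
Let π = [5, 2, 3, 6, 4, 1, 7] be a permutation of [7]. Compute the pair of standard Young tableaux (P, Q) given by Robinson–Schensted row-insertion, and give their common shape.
P = [1, 3, 4, 7] / [2, 6] / [5];  Q = [1, 3, 4, 7] / [2, 5] / [6];  common shape = (4, 2, 1)

Row-insert the values π_1, π_2, … into P one at a time, bumping the leftmost entry strictly greater than the inserted value down to the next row. The recording tableau Q records, in position (i, j), the step at which that cell was added to P.
  Insert 5 (step 1): P = [5];  Q = [1]
  Insert 2 (step 2): P = [2] / [5];  Q = [1] / [2]
  Insert 3 (step 3): P = [2, 3] / [5];  Q = [1, 3] / [2]
  Insert 6 (step 4): P = [2, 3, 6] / [5];  Q = [1, 3, 4] / [2]
  Insert 4 (step 5): P = [2, 3, 4] / [5, 6];  Q = [1, 3, 4] / [2, 5]
  Insert 1 (step 6): P = [1, 3, 4] / [2, 6] / [5];  Q = [1, 3, 4] / [2, 5] / [6]
  Insert 7 (step 7): P = [1, 3, 4, 7] / [2, 6] / [5];  Q = [1, 3, 4, 7] / [2, 5] / [6]
Final shape: (4, 2, 1).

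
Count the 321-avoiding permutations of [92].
C_92 = 15487357822491889407128326963778343232013931127835600

These 321-avoiding permutations are counted by the Catalan number C_n = (1/(n + 1)) · C(2n, n). For n = 92: C_92 = (1/93) · C(184, 92) = 1440324277491745714862934407631385920577295594888710800/93 = 15487357822491889407128326963778343232013931127835600.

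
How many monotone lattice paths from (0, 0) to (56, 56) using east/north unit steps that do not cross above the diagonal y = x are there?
C_56 = 6852456927844873497549658464312

These NE paths below the diagonal are counted by the Catalan number C_n = (1/(n + 1)) · C(2n, n). For n = 56: C_56 = (1/57) · C(112, 56) = 390590044887157789360330532465784/57 = 6852456927844873497549658464312.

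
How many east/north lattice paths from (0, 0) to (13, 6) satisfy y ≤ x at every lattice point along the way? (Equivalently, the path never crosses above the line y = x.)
Number of paths = 15504

By the reflection principle (André's argument), the number of monotone paths to (13, 6) with n ≤ m that never go above y = x is C(19, 13) − C(19, 14) = 27132 − 11628 = 15504.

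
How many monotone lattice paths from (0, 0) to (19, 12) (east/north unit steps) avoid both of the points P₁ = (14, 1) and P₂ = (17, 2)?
Number of paths = 141047679

Inclusion–exclusion. Total paths: C(31, 19) = 141120525. Through P₁: C(15, 14)·C(16, 5) = 65520. Through P₂: C(19, 17)·C(12, 2) = 11286. Since P₁ is strictly southwest of P₂, a monotone path through both must visit P₁ then P₂; paths through both = C(15, 14)·C(4, 3)·C(12, 2) = 3960. Avoid both = 141120525 − 65520 − 11286 + 3960 = 141047679.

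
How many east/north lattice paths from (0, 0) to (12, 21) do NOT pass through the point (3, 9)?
Number of paths = 290152720

Total paths from (0, 0) to (12, 21): C(33, 12) = 354817320. Paths through (3, 9): (paths (0, 0) → (3, 9)) × (paths (3, 9) → (12, 21)) = C(12, 3) · C(21, 9) = 220 · 293930 = 64664600. Avoidance count = 354817320 − 64664600 = 290152720.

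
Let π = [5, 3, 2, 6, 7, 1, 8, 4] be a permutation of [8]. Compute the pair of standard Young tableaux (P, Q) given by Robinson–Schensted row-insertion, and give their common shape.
P = [1, 4, 7, 8] / [2, 6] / [3] / [5];  Q = [1, 4, 5, 7] / [2, 8] / [3] / [6];  common shape = (4, 2, 1, 1)

Row-insert the values π_1, π_2, … into P one at a time, bumping the leftmost entry strictly greater than the inserted value down to the next row. The recording tableau Q records, in position (i, j), the step at which that cell was added to P.
  Insert 5 (step 1): P = [5];  Q = [1]
  Insert 3 (step 2): P = [3] / [5];  Q = [1] / [2]
  Insert 2 (step 3): P = [2] / [3] / [5];  Q = [1] / [2] / [3]
  Insert 6 (step 4): P = [2, 6] / [3] / [5];  Q = [1, 4] / [2] / [3]
  Insert 7 (step 5): P = [2, 6, 7] / [3] / [5];  Q = [1, 4, 5] / [2] / [3]
  Insert 1 (step 6): P = [1, 6, 7] / [2] / [3] / [5];  Q = [1, 4, 5] / [2] / [3] / [6]
  Insert 8 (step 7): P = [1, 6, 7, 8] / [2] / [3] / [5];  Q = [1, 4, 5, 7] / [2] / [3] / [6]
  Insert 4 (step 8): P = [1, 4, 7, 8] / [2, 6] / [3] / [5];  Q = [1, 4, 5, 7] / [2, 8] / [3] / [6]
Final shape: (4, 2, 1, 1).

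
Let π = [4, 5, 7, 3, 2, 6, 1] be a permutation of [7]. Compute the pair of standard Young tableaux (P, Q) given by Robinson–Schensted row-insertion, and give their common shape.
P = [1, 5, 6] / [2, 7] / [3] / [4];  Q = [1, 2, 3] / [4, 6] / [5] / [7];  common shape = (3, 2, 1, 1)

Row-insert the values π_1, π_2, … into P one at a time, bumping the leftmost entry strictly greater than the inserted value down to the next row. The recording tableau Q records, in position (i, j), the step at which that cell was added to P.
  Insert 4 (step 1): P = [4];  Q = [1]
  Insert 5 (step 2): P = [4, 5];  Q = [1, 2]
  Insert 7 (step 3): P = [4, 5, 7];  Q = [1, 2, 3]
  Insert 3 (step 4): P = [3, 5, 7] / [4];  Q = [1, 2, 3] / [4]
  Insert 2 (step 5): P = [2, 5, 7] / [3] / [4];  Q = [1, 2, 3] / [4] / [5]
  Insert 6 (step 6): P = [2, 5, 6] / [3, 7] / [4];  Q = [1, 2, 3] / [4, 6] / [5]
  Insert 1 (step 7): P = [1, 5, 6] / [2, 7] / [3] / [4];  Q = [1, 2, 3] / [4, 6] / [5] / [7]
Final shape: (3, 2, 1, 1).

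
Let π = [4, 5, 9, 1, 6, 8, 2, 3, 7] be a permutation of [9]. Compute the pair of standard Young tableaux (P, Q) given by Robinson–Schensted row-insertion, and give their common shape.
P = [1, 2, 3, 7] / [4, 5, 6, 8] / [9];  Q = [1, 2, 3, 6] / [4, 5, 8, 9] / [7];  common shape = (4, 4, 1)

Row-insert the values π_1, π_2, … into P one at a time, bumping the leftmost entry strictly greater than the inserted value down to the next row. The recording tableau Q records, in position (i, j), the step at which that cell was added to P.
  Insert 4 (step 1): P = [4];  Q = [1]
  Insert 5 (step 2): P = [4, 5];  Q = [1, 2]
  Insert 9 (step 3): P = [4, 5, 9];  Q = [1, 2, 3]
  Insert 1 (step 4): P = [1, 5, 9] / [4];  Q = [1, 2, 3] / [4]
  Insert 6 (step 5): P = [1, 5, 6] / [4, 9];  Q = [1, 2, 3] / [4, 5]
  Insert 8 (step 6): P = [1, 5, 6, 8] / [4, 9];  Q = [1, 2, 3, 6] / [4, 5]
  Insert 2 (step 7): P = [1, 2, 6, 8] / [4, 5] / [9];  Q = [1, 2, 3, 6] / [4, 5] / [7]
  Insert 3 (step 8): P = [1, 2, 3, 8] / [4, 5, 6] / [9];  Q = [1, 2, 3, 6] / [4, 5, 8] / [7]
  Insert 7 (step 9): P = [1, 2, 3, 7] / [4, 5, 6, 8] / [9];  Q = [1, 2, 3, 6] / [4, 5, 8, 9] / [7]
Final shape: (4, 4, 1).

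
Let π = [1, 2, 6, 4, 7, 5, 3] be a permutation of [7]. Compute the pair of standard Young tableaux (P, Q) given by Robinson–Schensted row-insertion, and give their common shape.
P = [1, 2, 3, 5] / [4, 7] / [6];  Q = [1, 2, 3, 5] / [4, 6] / [7];  common shape = (4, 2, 1)

Row-insert the values π_1, π_2, … into P one at a time, bumping the leftmost entry strictly greater than the inserted value down to the next row. The recording tableau Q records, in position (i, j), the step at which that cell was added to P.
  Insert 1 (step 1): P = [1];  Q = [1]
  Insert 2 (step 2): P = [1, 2];  Q = [1, 2]
  Insert 6 (step 3): P = [1, 2, 6];  Q = [1, 2, 3]
  Insert 4 (step 4): P = [1, 2, 4] / [6];  Q = [1, 2, 3] / [4]
  Insert 7 (step 5): P = [1, 2, 4, 7] / [6];  Q = [1, 2, 3, 5] / [4]
  Insert 5 (step 6): P = [1, 2, 4, 5] / [6, 7];  Q = [1, 2, 3, 5] / [4, 6]
  Insert 3 (step 7): P = [1, 2, 3, 5] / [4, 7] / [6];  Q = [1, 2, 3, 5] / [4, 6] / [7]
Final shape: (4, 2, 1).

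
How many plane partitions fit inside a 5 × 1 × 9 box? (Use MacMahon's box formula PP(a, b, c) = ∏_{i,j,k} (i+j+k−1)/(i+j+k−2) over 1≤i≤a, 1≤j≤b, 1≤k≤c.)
PP(5, 1, 9) = 2002

Evaluate the triple product over i = 1..5, j = 1..1, k = 1..9. The factors are (2/1) · (3/2) · (4/3) · (5/4) · (6/5) · (7/6) · (8/7) · (9/8) · … (45 factors total). The numerators and denominators telescope so the product is an integer; carrying out the multiplication exactly gives PP(5, 1, 9) = 2002.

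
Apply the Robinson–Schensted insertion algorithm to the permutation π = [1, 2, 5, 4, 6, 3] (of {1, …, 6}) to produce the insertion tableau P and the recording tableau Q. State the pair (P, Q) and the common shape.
P = [1, 2, 3, 6] / [4] / [5];  Q = [1, 2, 3, 5] / [4] / [6];  common shape = (4, 1, 1)

Row-insert the values π_1, π_2, … into P one at a time, bumping the leftmost entry strictly greater than the inserted value down to the next row. The recording tableau Q records, in position (i, j), the step at which that cell was added to P.
  Insert 1 (step 1): P = [1];  Q = [1]
  Insert 2 (step 2): P = [1, 2];  Q = [1, 2]
  Insert 5 (step 3): P = [1, 2, 5];  Q = [1, 2, 3]
  Insert 4 (step 4): P = [1, 2, 4] / [5];  Q = [1, 2, 3] / [4]
  Insert 6 (step 5): P = [1, 2, 4, 6] / [5];  Q = [1, 2, 3, 5] / [4]
  Insert 3 (step 6): P = [1, 2, 3, 6] / [4] / [5];  Q = [1, 2, 3, 5] / [4] / [6]
Final shape: (4, 1, 1).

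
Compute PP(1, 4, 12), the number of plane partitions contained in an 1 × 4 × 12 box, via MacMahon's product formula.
PP(1, 4, 12) = 1820

Evaluate the triple product over i = 1..1, j = 1..4, k = 1..12. The factors are (2/1) · (3/2) · (4/3) · (5/4) · (6/5) · (7/6) · (8/7) · (9/8) · … (48 factors total). The numerators and denominators telescope so the product is an integer; carrying out the multiplication exactly gives PP(1, 4, 12) = 1820.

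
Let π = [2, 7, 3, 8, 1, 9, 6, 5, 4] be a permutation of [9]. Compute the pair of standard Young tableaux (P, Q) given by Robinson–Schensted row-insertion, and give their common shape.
P = [1, 3, 4, 9] / [2, 5] / [6, 8] / [7];  Q = [1, 2, 4, 6] / [3, 7] / [5, 8] / [9];  common shape = (4, 2, 2, 1)

Row-insert the values π_1, π_2, … into P one at a time, bumping the leftmost entry strictly greater than the inserted value down to the next row. The recording tableau Q records, in position (i, j), the step at which that cell was added to P.
  Insert 2 (step 1): P = [2];  Q = [1]
  Insert 7 (step 2): P = [2, 7];  Q = [1, 2]
  Insert 3 (step 3): P = [2, 3] / [7];  Q = [1, 2] / [3]
  Insert 8 (step 4): P = [2, 3, 8] / [7];  Q = [1, 2, 4] / [3]
  Insert 1 (step 5): P = [1, 3, 8] / [2] / [7];  Q = [1, 2, 4] / [3] / [5]
  Insert 9 (step 6): P = [1, 3, 8, 9] / [2] / [7];  Q = [1, 2, 4, 6] / [3] / [5]
  Insert 6 (step 7): P = [1, 3, 6, 9] / [2, 8] / [7];  Q = [1, 2, 4, 6] / [3, 7] / [5]
  Insert 5 (step 8): P = [1, 3, 5, 9] / [2, 6] / [7, 8];  Q = [1, 2, 4, 6] / [3, 7] / [5, 8]
  Insert 4 (step 9): P = [1, 3, 4, 9] / [2, 5] / [6, 8] / [7];  Q = [1, 2, 4, 6] / [3, 7] / [5, 8] / [9]
Final shape: (4, 2, 2, 1).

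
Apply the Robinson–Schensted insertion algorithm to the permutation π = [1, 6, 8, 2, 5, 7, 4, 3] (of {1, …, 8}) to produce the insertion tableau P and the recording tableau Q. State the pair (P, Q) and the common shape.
P = [1, 2, 3, 7] / [4, 8] / [5] / [6];  Q = [1, 2, 3, 6] / [4, 5] / [7] / [8];  common shape = (4, 2, 1, 1)

Row-insert the values π_1, π_2, … into P one at a time, bumping the leftmost entry strictly greater than the inserted value down to the next row. The recording tableau Q records, in position (i, j), the step at which that cell was added to P.
  Insert 1 (step 1): P = [1];  Q = [1]
  Insert 6 (step 2): P = [1, 6];  Q = [1, 2]
  Insert 8 (step 3): P = [1, 6, 8];  Q = [1, 2, 3]
  Insert 2 (step 4): P = [1, 2, 8] / [6];  Q = [1, 2, 3] / [4]
  Insert 5 (step 5): P = [1, 2, 5] / [6, 8];  Q = [1, 2, 3] / [4, 5]
  Insert 7 (step 6): P = [1, 2, 5, 7] / [6, 8];  Q = [1, 2, 3, 6] / [4, 5]
  Insert 4 (step 7): P = [1, 2, 4, 7] / [5, 8] / [6];  Q = [1, 2, 3, 6] / [4, 5] / [7]
  Insert 3 (step 8): P = [1, 2, 3, 7] / [4, 8] / [5] / [6];  Q = [1, 2, 3, 6] / [4, 5] / [7] / [8]
Final shape: (4, 2, 1, 1).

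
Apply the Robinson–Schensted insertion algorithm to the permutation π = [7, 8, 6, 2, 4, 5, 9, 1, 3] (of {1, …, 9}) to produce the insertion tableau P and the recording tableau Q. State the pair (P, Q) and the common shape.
P = [1, 3, 5, 9] / [2, 4] / [6, 8] / [7];  Q = [1, 2, 6, 7] / [3, 5] / [4, 9] / [8];  common shape = (4, 2, 2, 1)

Row-insert the values π_1, π_2, … into P one at a time, bumping the leftmost entry strictly greater than the inserted value down to the next row. The recording tableau Q records, in position (i, j), the step at which that cell was added to P.
  Insert 7 (step 1): P = [7];  Q = [1]
  Insert 8 (step 2): P = [7, 8];  Q = [1, 2]
  Insert 6 (step 3): P = [6, 8] / [7];  Q = [1, 2] / [3]
  Insert 2 (step 4): P = [2, 8] / [6] / [7];  Q = [1, 2] / [3] / [4]
  Insert 4 (step 5): P = [2, 4] / [6, 8] / [7];  Q = [1, 2] / [3, 5] / [4]
  Insert 5 (step 6): P = [2, 4, 5] / [6, 8] / [7];  Q = [1, 2, 6] / [3, 5] / [4]
  Insert 9 (step 7): P = [2, 4, 5, 9] / [6, 8] / [7];  Q = [1, 2, 6, 7] / [3, 5] / [4]
  Insert 1 (step 8): P = [1, 4, 5, 9] / [2, 8] / [6] / [7];  Q = [1, 2, 6, 7] / [3, 5] / [4] / [8]
  Insert 3 (step 9): P = [1, 3, 5, 9] / [2, 4] / [6, 8] / [7];  Q = [1, 2, 6, 7] / [3, 5] / [4, 9] / [8]
Final shape: (4, 2, 2, 1).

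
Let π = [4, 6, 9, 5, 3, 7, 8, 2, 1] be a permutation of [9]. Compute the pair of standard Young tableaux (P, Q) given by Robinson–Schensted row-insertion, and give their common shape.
P = [1, 5, 7, 8] / [2, 9] / [3] / [4] / [6];  Q = [1, 2, 3, 7] / [4, 6] / [5] / [8] / [9];  common shape = (4, 2, 1, 1, 1)

Row-insert the values π_1, π_2, … into P one at a time, bumping the leftmost entry strictly greater than the inserted value down to the next row. The recording tableau Q records, in position (i, j), the step at which that cell was added to P.
  Insert 4 (step 1): P = [4];  Q = [1]
  Insert 6 (step 2): P = [4, 6];  Q = [1, 2]
  Insert 9 (step 3): P = [4, 6, 9];  Q = [1, 2, 3]
  Insert 5 (step 4): P = [4, 5, 9] / [6];  Q = [1, 2, 3] / [4]
  Insert 3 (step 5): P = [3, 5, 9] / [4] / [6];  Q = [1, 2, 3] / [4] / [5]
  Insert 7 (step 6): P = [3, 5, 7] / [4, 9] / [6];  Q = [1, 2, 3] / [4, 6] / [5]
  Insert 8 (step 7): P = [3, 5, 7, 8] / [4, 9] / [6];  Q = [1, 2, 3, 7] / [4, 6] / [5]
  Insert 2 (step 8): P = [2, 5, 7, 8] / [3, 9] / [4] / [6];  Q = [1, 2, 3, 7] / [4, 6] / [5] / [8]
  Insert 1 (step 9): P = [1, 5, 7, 8] / [2, 9] / [3] / [4] / [6];  Q = [1, 2, 3, 7] / [4, 6] / [5] / [8] / [9]
Final shape: (4, 2, 1, 1, 1).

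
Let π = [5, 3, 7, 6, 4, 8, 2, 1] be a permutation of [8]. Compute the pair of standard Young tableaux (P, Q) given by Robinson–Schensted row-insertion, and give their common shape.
P = [1, 4, 8] / [2, 6] / [3] / [5] / [7];  Q = [1, 3, 6] / [2, 4] / [5] / [7] / [8];  common shape = (3, 2, 1, 1, 1)

Row-insert the values π_1, π_2, … into P one at a time, bumping the leftmost entry strictly greater than the inserted value down to the next row. The recording tableau Q records, in position (i, j), the step at which that cell was added to P.
  Insert 5 (step 1): P = [5];  Q = [1]
  Insert 3 (step 2): P = [3] / [5];  Q = [1] / [2]
  Insert 7 (step 3): P = [3, 7] / [5];  Q = [1, 3] / [2]
  Insert 6 (step 4): P = [3, 6] / [5, 7];  Q = [1, 3] / [2, 4]
  Insert 4 (step 5): P = [3, 4] / [5, 6] / [7];  Q = [1, 3] / [2, 4] / [5]
  Insert 8 (step 6): P = [3, 4, 8] / [5, 6] / [7];  Q = [1, 3, 6] / [2, 4] / [5]
  Insert 2 (step 7): P = [2, 4, 8] / [3, 6] / [5] / [7];  Q = [1, 3, 6] / [2, 4] / [5] / [7]
  Insert 1 (step 8): P = [1, 4, 8] / [2, 6] / [3] / [5] / [7];  Q = [1, 3, 6] / [2, 4] / [5] / [7] / [8]
Final shape: (3, 2, 1, 1, 1).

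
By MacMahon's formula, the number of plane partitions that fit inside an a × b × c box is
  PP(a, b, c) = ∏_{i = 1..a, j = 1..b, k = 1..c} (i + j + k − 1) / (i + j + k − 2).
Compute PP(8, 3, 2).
PP(8, 3, 2) = 9075

Evaluate the triple product over i = 1..8, j = 1..3, k = 1..2. The factors are (2/1) · (3/2) · (3/2) · (4/3) · (4/3) · (5/4) · (3/2) · (4/3) · … (48 factors total). The numerators and denominators telescope so the product is an integer; carrying out the multiplication exactly gives PP(8, 3, 2) = 9075.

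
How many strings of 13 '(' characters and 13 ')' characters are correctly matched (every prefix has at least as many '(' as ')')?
C_13 = 742900

These balanced parentheses are counted by the Catalan number C_n = (1/(n + 1)) · C(2n, n). For n = 13: C_13 = (1/14) · C(26, 13) = 10400600/14 = 742900.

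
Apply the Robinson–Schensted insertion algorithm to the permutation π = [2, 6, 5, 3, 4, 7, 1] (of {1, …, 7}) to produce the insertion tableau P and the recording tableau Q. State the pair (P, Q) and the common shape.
P = [1, 3, 4, 7] / [2] / [5] / [6];  Q = [1, 2, 5, 6] / [3] / [4] / [7];  common shape = (4, 1, 1, 1)

Row-insert the values π_1, π_2, … into P one at a time, bumping the leftmost entry strictly greater than the inserted value down to the next row. The recording tableau Q records, in position (i, j), the step at which that cell was added to P.
  Insert 2 (step 1): P = [2];  Q = [1]
  Insert 6 (step 2): P = [2, 6];  Q = [1, 2]
  Insert 5 (step 3): P = [2, 5] / [6];  Q = [1, 2] / [3]
  Insert 3 (step 4): P = [2, 3] / [5] / [6];  Q = [1, 2] / [3] / [4]
  Insert 4 (step 5): P = [2, 3, 4] / [5] / [6];  Q = [1, 2, 5] / [3] / [4]
  Insert 7 (step 6): P = [2, 3, 4, 7] / [5] / [6];  Q = [1, 2, 5, 6] / [3] / [4]
  Insert 1 (step 7): P = [1, 3, 4, 7] / [2] / [5] / [6];  Q = [1, 2, 5, 6] / [3] / [4] / [7]
Final shape: (4, 1, 1, 1).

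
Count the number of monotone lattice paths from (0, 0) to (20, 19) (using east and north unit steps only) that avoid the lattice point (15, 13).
Number of paths = 51624986490

Total paths from (0, 0) to (20, 19): C(39, 20) = 68923264410. Paths through (15, 13): (paths (0, 0) → (15, 13)) × (paths (15, 13) → (20, 19)) = C(28, 15) · C(11, 5) = 37442160 · 462 = 17298277920. Avoidance count = 68923264410 − 17298277920 = 51624986490.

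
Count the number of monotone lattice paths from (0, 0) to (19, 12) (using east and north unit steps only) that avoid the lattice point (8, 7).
Number of paths = 113012445

Total paths from (0, 0) to (19, 12): C(31, 19) = 141120525. Paths through (8, 7): (paths (0, 0) → (8, 7)) × (paths (8, 7) → (19, 12)) = C(15, 8) · C(16, 11) = 6435 · 4368 = 28108080. Avoidance count = 141120525 − 28108080 = 113012445.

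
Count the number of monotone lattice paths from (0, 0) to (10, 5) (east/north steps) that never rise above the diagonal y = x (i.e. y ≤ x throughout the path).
Number of paths = 1638

By the reflection principle (André's argument), the number of monotone paths to (10, 5) with n ≤ m that never go above y = x is C(15, 10) − C(15, 11) = 3003 − 1365 = 1638.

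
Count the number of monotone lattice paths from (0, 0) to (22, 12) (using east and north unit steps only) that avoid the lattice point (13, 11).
Number of paths = 523392600

Total paths from (0, 0) to (22, 12): C(34, 22) = 548354040. Paths through (13, 11): (paths (0, 0) → (13, 11)) × (paths (13, 11) → (22, 12)) = C(24, 13) · C(10, 9) = 2496144 · 10 = 24961440. Avoidance count = 548354040 − 24961440 = 523392600.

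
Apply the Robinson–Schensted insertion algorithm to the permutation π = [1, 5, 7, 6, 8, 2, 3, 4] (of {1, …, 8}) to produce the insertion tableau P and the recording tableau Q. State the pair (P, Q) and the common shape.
P = [1, 2, 3, 4] / [5, 6, 8] / [7];  Q = [1, 2, 3, 5] / [4, 7, 8] / [6];  common shape = (4, 3, 1)

Row-insert the values π_1, π_2, … into P one at a time, bumping the leftmost entry strictly greater than the inserted value down to the next row. The recording tableau Q records, in position (i, j), the step at which that cell was added to P.
  Insert 1 (step 1): P = [1];  Q = [1]
  Insert 5 (step 2): P = [1, 5];  Q = [1, 2]
  Insert 7 (step 3): P = [1, 5, 7];  Q = [1, 2, 3]
  Insert 6 (step 4): P = [1, 5, 6] / [7];  Q = [1, 2, 3] / [4]
  Insert 8 (step 5): P = [1, 5, 6, 8] / [7];  Q = [1, 2, 3, 5] / [4]
  Insert 2 (step 6): P = [1, 2, 6, 8] / [5] / [7];  Q = [1, 2, 3, 5] / [4] / [6]
  Insert 3 (step 7): P = [1, 2, 3, 8] / [5, 6] / [7];  Q = [1, 2, 3, 5] / [4, 7] / [6]
  Insert 4 (step 8): P = [1, 2, 3, 4] / [5, 6, 8] / [7];  Q = [1, 2, 3, 5] / [4, 7, 8] / [6]
Final shape: (4, 3, 1).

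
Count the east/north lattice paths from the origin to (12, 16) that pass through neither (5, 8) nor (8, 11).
Number of paths = 15859818

Inclusion–exclusion. Total paths: C(28, 12) = 30421755. Through P₁: C(13, 5)·C(15, 7) = 8281845. Through P₂: C(19, 8)·C(9, 4) = 9523332. Since P₁ is strictly southwest of P₂, a monotone path through both must visit P₁ then P₂; paths through both = C(13, 5)·C(6, 3)·C(9, 4) = 3243240. Avoid both = 30421755 − 8281845 − 9523332 + 3243240 = 15859818.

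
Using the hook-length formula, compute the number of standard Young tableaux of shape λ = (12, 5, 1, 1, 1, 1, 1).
# SYT of shape (12, 5, 1, 1, 1, 1, 1) = 36212176

Hook-length formula: f^λ = n! / Π hook(c), product over all cells c of the Young diagram. For λ = (12, 5, 1, 1, 1, 1, 1), n = 22 boxes. Hook lengths by row (left-to-right, top-to-bottom): [18, 12, 11, 10, 9, 7, 6, 5, 4, 3, 2, 1]; [10, 4, 3, 2, 1]; [5]; [4]; [3]; [2]; [1]. Product of hooks = 31039303680000. So f^λ = 22! / 31039303680000 = 1124000727777607680000 / 31039303680000 = 36212176.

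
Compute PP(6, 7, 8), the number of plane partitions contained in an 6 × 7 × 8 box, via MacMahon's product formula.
PP(6, 7, 8) = 19702998159210080

Evaluate the triple product over i = 1..6, j = 1..7, k = 1..8. The factors are (2/1) · (3/2) · (4/3) · (5/4) · (6/5) · (7/6) · (8/7) · (9/8) · … (336 factors total). The numerators and denominators telescope so the product is an integer; carrying out the multiplication exactly gives PP(6, 7, 8) = 19702998159210080.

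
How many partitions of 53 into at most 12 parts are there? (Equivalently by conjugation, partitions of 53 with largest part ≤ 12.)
p(53, parts ≤ 12) = 143948

Use the recurrence p(n, m) = p(n, m−1) + p(n−m, m): either the largest part is < m (count p(n, m−1)) or the largest part is exactly m (remove one copy of m, count p(n−m, m)). With p(0, ·) = 1 this gives p(53, parts ≤ 12) = 143948. (By conjugating Young diagrams, this also counts partitions of 53 into at most 12 parts.)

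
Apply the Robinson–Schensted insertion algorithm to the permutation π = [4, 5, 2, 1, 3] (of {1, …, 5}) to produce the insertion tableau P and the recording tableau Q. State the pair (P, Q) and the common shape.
P = [1, 3] / [2, 5] / [4];  Q = [1, 2] / [3, 5] / [4];  common shape = (2, 2, 1)

Row-insert the values π_1, π_2, … into P one at a time, bumping the leftmost entry strictly greater than the inserted value down to the next row. The recording tableau Q records, in position (i, j), the step at which that cell was added to P.
  Insert 4 (step 1): P = [4];  Q = [1]
  Insert 5 (step 2): P = [4, 5];  Q = [1, 2]
  Insert 2 (step 3): P = [2, 5] / [4];  Q = [1, 2] / [3]
  Insert 1 (step 4): P = [1, 5] / [2] / [4];  Q = [1, 2] / [3] / [4]
  Insert 3 (step 5): P = [1, 3] / [2, 5] / [4];  Q = [1, 2] / [3, 5] / [4]
Final shape: (2, 2, 1).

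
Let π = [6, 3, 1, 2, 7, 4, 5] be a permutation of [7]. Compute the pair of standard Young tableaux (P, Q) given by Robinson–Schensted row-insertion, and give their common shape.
P = [1, 2, 4, 5] / [3, 7] / [6];  Q = [1, 4, 5, 7] / [2, 6] / [3];  common shape = (4, 2, 1)

Row-insert the values π_1, π_2, … into P one at a time, bumping the leftmost entry strictly greater than the inserted value down to the next row. The recording tableau Q records, in position (i, j), the step at which that cell was added to P.
  Insert 6 (step 1): P = [6];  Q = [1]
  Insert 3 (step 2): P = [3] / [6];  Q = [1] / [2]
  Insert 1 (step 3): P = [1] / [3] / [6];  Q = [1] / [2] / [3]
  Insert 2 (step 4): P = [1, 2] / [3] / [6];  Q = [1, 4] / [2] / [3]
  Insert 7 (step 5): P = [1, 2, 7] / [3] / [6];  Q = [1, 4, 5] / [2] / [3]
  Insert 4 (step 6): P = [1, 2, 4] / [3, 7] / [6];  Q = [1, 4, 5] / [2, 6] / [3]
  Insert 5 (step 7): P = [1, 2, 4, 5] / [3, 7] / [6];  Q = [1, 4, 5, 7] / [2, 6] / [3]
Final shape: (4, 2, 1).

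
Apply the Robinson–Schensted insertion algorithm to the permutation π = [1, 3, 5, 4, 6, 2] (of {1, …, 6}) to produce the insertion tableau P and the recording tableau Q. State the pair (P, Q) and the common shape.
P = [1, 2, 4, 6] / [3] / [5];  Q = [1, 2, 3, 5] / [4] / [6];  common shape = (4, 1, 1)

Row-insert the values π_1, π_2, … into P one at a time, bumping the leftmost entry strictly greater than the inserted value down to the next row. The recording tableau Q records, in position (i, j), the step at which that cell was added to P.
  Insert 1 (step 1): P = [1];  Q = [1]
  Insert 3 (step 2): P = [1, 3];  Q = [1, 2]
  Insert 5 (step 3): P = [1, 3, 5];  Q = [1, 2, 3]
  Insert 4 (step 4): P = [1, 3, 4] / [5];  Q = [1, 2, 3] / [4]
  Insert 6 (step 5): P = [1, 3, 4, 6] / [5];  Q = [1, 2, 3, 5] / [4]
  Insert 2 (step 6): P = [1, 2, 4, 6] / [3] / [5];  Q = [1, 2, 3, 5] / [4] / [6]
Final shape: (4, 1, 1).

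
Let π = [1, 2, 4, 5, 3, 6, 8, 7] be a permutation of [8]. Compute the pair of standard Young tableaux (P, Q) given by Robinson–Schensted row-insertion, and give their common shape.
P = [1, 2, 3, 5, 6, 7] / [4, 8];  Q = [1, 2, 3, 4, 6, 7] / [5, 8];  common shape = (6, 2)

Row-insert the values π_1, π_2, … into P one at a time, bumping the leftmost entry strictly greater than the inserted value down to the next row. The recording tableau Q records, in position (i, j), the step at which that cell was added to P.
  Insert 1 (step 1): P = [1];  Q = [1]
  Insert 2 (step 2): P = [1, 2];  Q = [1, 2]
  Insert 4 (step 3): P = [1, 2, 4];  Q = [1, 2, 3]
  Insert 5 (step 4): P = [1, 2, 4, 5];  Q = [1, 2, 3, 4]
  Insert 3 (step 5): P = [1, 2, 3, 5] / [4];  Q = [1, 2, 3, 4] / [5]
  Insert 6 (step 6): P = [1, 2, 3, 5, 6] / [4];  Q = [1, 2, 3, 4, 6] / [5]
  Insert 8 (step 7): P = [1, 2, 3, 5, 6, 8] / [4];  Q = [1, 2, 3, 4, 6, 7] / [5]
  Insert 7 (step 8): P = [1, 2, 3, 5, 6, 7] / [4, 8];  Q = [1, 2, 3, 4, 6, 7] / [5, 8]
Final shape: (6, 2).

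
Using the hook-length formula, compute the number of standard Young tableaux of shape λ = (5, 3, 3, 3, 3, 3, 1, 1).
# SYT of shape (5, 3, 3, 3, 3, 3, 1, 1) = 248958710

Hook-length formula: f^λ = n! / Π hook(c), product over all cells c of the Young diagram. For λ = (5, 3, 3, 3, 3, 3, 1, 1), n = 22 boxes. Hook lengths by row (left-to-right, top-to-bottom): [12, 9, 8, 2, 1]; [9, 6, 5]; [8, 5, 4]; [7, 4, 3]; [6, 3, 2]; [5, 2, 1]; [2]; [1]. Product of hooks = 4514807808000. So f^λ = 22! / 4514807808000 = 1124000727777607680000 / 4514807808000 = 248958710.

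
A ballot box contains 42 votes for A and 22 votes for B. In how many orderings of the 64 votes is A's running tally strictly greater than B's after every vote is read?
Strict-lead orderings = 25108577638511850

Total orderings of the 64 votes with 42 for A: C(64, 42) = 80347448443237920. By the Bertrand ballot formula (Cycle Lemma / reflection principle), the number of orderings in which A is strictly ahead of B throughout is (p − q)/(p + q) · C(p + q, p) = (42 − 22)/(42 + 22) · 80347448443237920 = 25108577638511850.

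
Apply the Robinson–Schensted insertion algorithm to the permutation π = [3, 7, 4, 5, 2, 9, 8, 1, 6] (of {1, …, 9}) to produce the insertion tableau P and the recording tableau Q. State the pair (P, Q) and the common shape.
P = [1, 4, 5, 6] / [2, 8] / [3, 9] / [7];  Q = [1, 2, 4, 6] / [3, 7] / [5, 9] / [8];  common shape = (4, 2, 2, 1)

Row-insert the values π_1, π_2, … into P one at a time, bumping the leftmost entry strictly greater than the inserted value down to the next row. The recording tableau Q records, in position (i, j), the step at which that cell was added to P.
  Insert 3 (step 1): P = [3];  Q = [1]
  Insert 7 (step 2): P = [3, 7];  Q = [1, 2]
  Insert 4 (step 3): P = [3, 4] / [7];  Q = [1, 2] / [3]
  Insert 5 (step 4): P = [3, 4, 5] / [7];  Q = [1, 2, 4] / [3]
  Insert 2 (step 5): P = [2, 4, 5] / [3] / [7];  Q = [1, 2, 4] / [3] / [5]
  Insert 9 (step 6): P = [2, 4, 5, 9] / [3] / [7];  Q = [1, 2, 4, 6] / [3] / [5]
  Insert 8 (step 7): P = [2, 4, 5, 8] / [3, 9] / [7];  Q = [1, 2, 4, 6] / [3, 7] / [5]
  Insert 1 (step 8): P = [1, 4, 5, 8] / [2, 9] / [3] / [7];  Q = [1, 2, 4, 6] / [3, 7] / [5] / [8]
  Insert 6 (step 9): P = [1, 4, 5, 6] / [2, 8] / [3, 9] / [7];  Q = [1, 2, 4, 6] / [3, 7] / [5, 9] / [8]
Final shape: (4, 2, 2, 1).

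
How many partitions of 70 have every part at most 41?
p(70, parts ≤ 41) = 4069508

Use the recurrence p(n, m) = p(n, m−1) + p(n−m, m): either the largest part is < m (count p(n, m−1)) or the largest part is exactly m (remove one copy of m, count p(n−m, m)). With p(0, ·) = 1 this gives p(70, parts ≤ 41) = 4069508. (By conjugating Young diagrams, this also counts partitions of 70 into at most 41 parts.)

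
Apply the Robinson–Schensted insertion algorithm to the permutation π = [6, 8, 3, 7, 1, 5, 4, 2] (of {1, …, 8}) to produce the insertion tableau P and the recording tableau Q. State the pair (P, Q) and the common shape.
P = [1, 2] / [3, 4] / [5, 7] / [6] / [8];  Q = [1, 2] / [3, 4] / [5, 6] / [7] / [8];  common shape = (2, 2, 2, 1, 1)

Row-insert the values π_1, π_2, … into P one at a time, bumping the leftmost entry strictly greater than the inserted value down to the next row. The recording tableau Q records, in position (i, j), the step at which that cell was added to P.
  Insert 6 (step 1): P = [6];  Q = [1]
  Insert 8 (step 2): P = [6, 8];  Q = [1, 2]
  Insert 3 (step 3): P = [3, 8] / [6];  Q = [1, 2] / [3]
  Insert 7 (step 4): P = [3, 7] / [6, 8];  Q = [1, 2] / [3, 4]
  Insert 1 (step 5): P = [1, 7] / [3, 8] / [6];  Q = [1, 2] / [3, 4] / [5]
  Insert 5 (step 6): P = [1, 5] / [3, 7] / [6, 8];  Q = [1, 2] / [3, 4] / [5, 6]
  Insert 4 (step 7): P = [1, 4] / [3, 5] / [6, 7] / [8];  Q = [1, 2] / [3, 4] / [5, 6] / [7]
  Insert 2 (step 8): P = [1, 2] / [3, 4] / [5, 7] / [6] / [8];  Q = [1, 2] / [3, 4] / [5, 6] / [7] / [8]
Final shape: (2, 2, 2, 1, 1).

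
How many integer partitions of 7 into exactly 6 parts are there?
p(7, 6 parts) = 1

Partitions of n into exactly k parts ↔ partitions of n − k into at most k parts (subtract 1 from each part). For n = 7, k = 6, the partitions are: 2+1+1+1+1+1. Count = 1.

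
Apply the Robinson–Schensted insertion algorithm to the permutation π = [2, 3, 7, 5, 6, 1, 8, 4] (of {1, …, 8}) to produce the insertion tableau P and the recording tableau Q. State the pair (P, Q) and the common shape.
P = [1, 3, 4, 6, 8] / [2, 5] / [7];  Q = [1, 2, 3, 5, 7] / [4, 8] / [6];  common shape = (5, 2, 1)

Row-insert the values π_1, π_2, … into P one at a time, bumping the leftmost entry strictly greater than the inserted value down to the next row. The recording tableau Q records, in position (i, j), the step at which that cell was added to P.
  Insert 2 (step 1): P = [2];  Q = [1]
  Insert 3 (step 2): P = [2, 3];  Q = [1, 2]
  Insert 7 (step 3): P = [2, 3, 7];  Q = [1, 2, 3]
  Insert 5 (step 4): P = [2, 3, 5] / [7];  Q = [1, 2, 3] / [4]
  Insert 6 (step 5): P = [2, 3, 5, 6] / [7];  Q = [1, 2, 3, 5] / [4]
  Insert 1 (step 6): P = [1, 3, 5, 6] / [2] / [7];  Q = [1, 2, 3, 5] / [4] / [6]
  Insert 8 (step 7): P = [1, 3, 5, 6, 8] / [2] / [7];  Q = [1, 2, 3, 5, 7] / [4] / [6]
  Insert 4 (step 8): P = [1, 3, 4, 6, 8] / [2, 5] / [7];  Q = [1, 2, 3, 5, 7] / [4, 8] / [6]
Final shape: (5, 2, 1).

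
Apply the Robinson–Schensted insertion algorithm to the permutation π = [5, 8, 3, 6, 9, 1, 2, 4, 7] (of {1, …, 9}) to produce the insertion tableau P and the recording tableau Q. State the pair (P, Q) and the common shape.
P = [1, 2, 4, 7] / [3, 6, 9] / [5, 8];  Q = [1, 2, 5, 9] / [3, 4, 8] / [6, 7];  common shape = (4, 3, 2)

Row-insert the values π_1, π_2, … into P one at a time, bumping the leftmost entry strictly greater than the inserted value down to the next row. The recording tableau Q records, in position (i, j), the step at which that cell was added to P.
  Insert 5 (step 1): P = [5];  Q = [1]
  Insert 8 (step 2): P = [5, 8];  Q = [1, 2]
  Insert 3 (step 3): P = [3, 8] / [5];  Q = [1, 2] / [3]
  Insert 6 (step 4): P = [3, 6] / [5, 8];  Q = [1, 2] / [3, 4]
  Insert 9 (step 5): P = [3, 6, 9] / [5, 8];  Q = [1, 2, 5] / [3, 4]
  Insert 1 (step 6): P = [1, 6, 9] / [3, 8] / [5];  Q = [1, 2, 5] / [3, 4] / [6]
  Insert 2 (step 7): P = [1, 2, 9] / [3, 6] / [5, 8];  Q = [1, 2, 5] / [3, 4] / [6, 7]
  Insert 4 (step 8): P = [1, 2, 4] / [3, 6, 9] / [5, 8];  Q = [1, 2, 5] / [3, 4, 8] / [6, 7]
  Insert 7 (step 9): P = [1, 2, 4, 7] / [3, 6, 9] / [5, 8];  Q = [1, 2, 5, 9] / [3, 4, 8] / [6, 7]
Final shape: (4, 3, 2).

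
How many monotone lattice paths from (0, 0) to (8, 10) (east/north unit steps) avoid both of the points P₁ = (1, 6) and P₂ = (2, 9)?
Number of paths = 41259

Inclusion–exclusion. Total paths: C(18, 8) = 43758. Through P₁: C(7, 1)·C(11, 7) = 2310. Through P₂: C(11, 2)·C(7, 6) = 385. Since P₁ is strictly southwest of P₂, a monotone path through both must visit P₁ then P₂; paths through both = C(7, 1)·C(4, 1)·C(7, 6) = 196. Avoid both = 43758 − 2310 − 385 + 196 = 41259.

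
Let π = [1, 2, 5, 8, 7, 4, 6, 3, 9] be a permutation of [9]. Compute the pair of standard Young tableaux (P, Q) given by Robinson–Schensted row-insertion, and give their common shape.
P = [1, 2, 3, 6, 9] / [4, 7] / [5] / [8];  Q = [1, 2, 3, 4, 9] / [5, 7] / [6] / [8];  common shape = (5, 2, 1, 1)

Row-insert the values π_1, π_2, … into P one at a time, bumping the leftmost entry strictly greater than the inserted value down to the next row. The recording tableau Q records, in position (i, j), the step at which that cell was added to P.
  Insert 1 (step 1): P = [1];  Q = [1]
  Insert 2 (step 2): P = [1, 2];  Q = [1, 2]
  Insert 5 (step 3): P = [1, 2, 5];  Q = [1, 2, 3]
  Insert 8 (step 4): P = [1, 2, 5, 8];  Q = [1, 2, 3, 4]
  Insert 7 (step 5): P = [1, 2, 5, 7] / [8];  Q = [1, 2, 3, 4] / [5]
  Insert 4 (step 6): P = [1, 2, 4, 7] / [5] / [8];  Q = [1, 2, 3, 4] / [5] / [6]
  Insert 6 (step 7): P = [1, 2, 4, 6] / [5, 7] / [8];  Q = [1, 2, 3, 4] / [5, 7] / [6]
  Insert 3 (step 8): P = [1, 2, 3, 6] / [4, 7] / [5] / [8];  Q = [1, 2, 3, 4] / [5, 7] / [6] / [8]
  Insert 9 (step 9): P = [1, 2, 3, 6, 9] / [4, 7] / [5] / [8];  Q = [1, 2, 3, 4, 9] / [5, 7] / [6] / [8]
Final shape: (5, 2, 1, 1).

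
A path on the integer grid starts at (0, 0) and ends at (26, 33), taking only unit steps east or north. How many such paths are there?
Number of paths = 39602161018878633

A monotone lattice path from (0, 0) to (26, 33) consists of 26 east steps and 33 north steps in some order, so it is determined by which 26 of the 59 steps are east. The count is C(59, 26) = 39602161018878633.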